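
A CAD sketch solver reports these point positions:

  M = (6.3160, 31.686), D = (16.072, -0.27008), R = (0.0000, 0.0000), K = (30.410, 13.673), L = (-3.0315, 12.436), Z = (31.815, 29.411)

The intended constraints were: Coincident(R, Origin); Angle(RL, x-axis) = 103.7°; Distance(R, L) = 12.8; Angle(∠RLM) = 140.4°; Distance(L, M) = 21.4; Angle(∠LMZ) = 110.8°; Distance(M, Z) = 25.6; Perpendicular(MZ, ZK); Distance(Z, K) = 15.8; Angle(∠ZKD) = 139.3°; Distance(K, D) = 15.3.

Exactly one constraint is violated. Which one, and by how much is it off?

Distance(K, D) = 15.3 — off by 4.70.

R = (0.00, 0.00) ✓; RL at 103.7° ✓; |RL| = 12.80 ✓; ∠RLM = 140.4° ✓; |LM| = 21.40 ✓; ∠LMZ = 110.8° ✓; |MZ| = 25.60 ✓; ∠(MZ, ZK) = 90.00° ✓; |ZK| = 15.80 ✓; ∠ZKD = 139.3° ✓; |KD| = 20.00 ✗.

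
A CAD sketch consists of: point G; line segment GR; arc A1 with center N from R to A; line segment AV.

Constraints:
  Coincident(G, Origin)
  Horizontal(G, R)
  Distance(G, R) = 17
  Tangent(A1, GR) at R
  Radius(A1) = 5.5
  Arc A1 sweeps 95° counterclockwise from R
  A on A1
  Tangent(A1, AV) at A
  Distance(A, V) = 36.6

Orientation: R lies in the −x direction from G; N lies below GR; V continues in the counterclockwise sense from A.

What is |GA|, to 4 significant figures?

23.26

G is at the origin; GR is horizontal with |GR| = 17.0 and R on the −x side, so R = (-17.00, 0.000). Since A1 is tangent to GR there, NR ⟂ GR, so N = R + (0, -5.5) = (-17.00, -5.500). On A1, R sits at bearing 90° from N; a 95° counterclockwise sweep puts A at bearing 185°, so A = N + 5.5·(cos 185°, sin 185°) = (-22.48, -5.979). Then |GA| = |A − G| = 23.26.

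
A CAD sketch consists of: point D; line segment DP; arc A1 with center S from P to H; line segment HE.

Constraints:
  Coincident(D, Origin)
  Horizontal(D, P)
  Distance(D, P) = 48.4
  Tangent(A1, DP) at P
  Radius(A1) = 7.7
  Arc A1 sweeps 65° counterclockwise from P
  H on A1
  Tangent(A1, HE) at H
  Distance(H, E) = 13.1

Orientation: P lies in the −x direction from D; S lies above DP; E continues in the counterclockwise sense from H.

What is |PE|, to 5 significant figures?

20.565

On A1, P sits at bearing -90° from S; a 65° counterclockwise sweep puts H at bearing -25°, so H = S + 7.7·(cos -25°, sin -25°) = (-41.421, 4.4458). Tangency of A1 to HE means the radius SH is perpendicular to HE, so HE runs along (−sin -25°, cos -25°); with |HE| = 13.1, E = (-35.885, 16.318). Then |PE| = |E − P| = 20.565.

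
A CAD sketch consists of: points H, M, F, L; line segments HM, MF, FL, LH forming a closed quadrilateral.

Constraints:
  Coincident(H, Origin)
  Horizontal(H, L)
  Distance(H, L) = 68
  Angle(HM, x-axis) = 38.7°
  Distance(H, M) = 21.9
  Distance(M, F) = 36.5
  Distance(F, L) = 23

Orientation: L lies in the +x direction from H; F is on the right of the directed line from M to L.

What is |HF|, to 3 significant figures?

47.1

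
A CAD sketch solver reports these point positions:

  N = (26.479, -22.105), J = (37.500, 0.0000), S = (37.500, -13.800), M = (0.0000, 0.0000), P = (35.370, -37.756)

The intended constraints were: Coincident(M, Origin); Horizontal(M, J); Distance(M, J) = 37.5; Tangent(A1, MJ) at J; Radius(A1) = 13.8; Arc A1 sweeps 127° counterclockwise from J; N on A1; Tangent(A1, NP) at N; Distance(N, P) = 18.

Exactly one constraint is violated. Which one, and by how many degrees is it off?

Tangent(A1, NP) at N — off by 7.40°.

M = (0.00, 0.00) ✓; M.y = 0.00, J.y = 0.00 ✓; |MJ| = 37.50 ✓; ∠(SJ, JM) = 90.00° ✓; |SJ| = 13.80 ✓; bearing(S→N) − bearing(S→J) = 127.0° ✓; |SN| = 13.80 ✓; ∠(SN, NP) = 97.40° ✗; |NP| = 18.00 ✓.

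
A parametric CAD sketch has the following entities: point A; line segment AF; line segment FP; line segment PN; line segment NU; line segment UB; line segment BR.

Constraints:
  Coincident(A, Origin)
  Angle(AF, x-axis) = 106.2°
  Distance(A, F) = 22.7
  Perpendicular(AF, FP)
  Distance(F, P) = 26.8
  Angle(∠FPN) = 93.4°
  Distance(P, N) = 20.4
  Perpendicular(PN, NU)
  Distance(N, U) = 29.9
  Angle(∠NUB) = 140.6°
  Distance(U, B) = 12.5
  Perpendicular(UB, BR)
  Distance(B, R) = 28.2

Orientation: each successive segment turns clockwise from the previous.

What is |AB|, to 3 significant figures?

14.3

A is at the origin; AF runs at 106.2° with length 22.7, so F = (-6.33, 21.8). AF is perpendicular to FP, so FP runs at 16.2°; with |FP| = 26.8, P = (19.4, 29.3). ∠FPN = 93.4° gives PN at -70.4° from the x-axis; with |PN| = 20.4, N = (26.2, 10.1). The perpendicularity gives NU at right angles to PN, so NU runs at -160°; with |NU| = 29.9, U = (-1.92, 0.0277). ∠NUB = 140.6° gives UB at 160° from the x-axis; with |UB| = 12.5, B = (-13.7, 4.26). Then |AB| = |B − A| = 14.3.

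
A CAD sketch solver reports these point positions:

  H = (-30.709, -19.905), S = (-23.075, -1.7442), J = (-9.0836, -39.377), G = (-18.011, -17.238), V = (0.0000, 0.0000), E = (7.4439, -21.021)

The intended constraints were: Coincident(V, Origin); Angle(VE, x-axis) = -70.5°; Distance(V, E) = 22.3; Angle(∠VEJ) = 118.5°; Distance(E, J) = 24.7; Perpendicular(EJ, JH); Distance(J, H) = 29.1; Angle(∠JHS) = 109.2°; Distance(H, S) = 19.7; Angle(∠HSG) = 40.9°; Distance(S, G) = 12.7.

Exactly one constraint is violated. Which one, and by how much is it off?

Distance(S, G) = 12.7 — off by 3.60.

V = (0.00, 0.00) ✓; VE at -70.50° ✓; |VE| = 22.30 ✓; ∠VEJ = 118.5° ✓; |EJ| = 24.70 ✓; ∠(EJ, JH) = 90.00° ✓; |JH| = 29.10 ✓; ∠JHS = 109.2° ✓; |HS| = 19.70 ✓; ∠HSG = 40.90° ✓; |SG| = 16.30 ✗.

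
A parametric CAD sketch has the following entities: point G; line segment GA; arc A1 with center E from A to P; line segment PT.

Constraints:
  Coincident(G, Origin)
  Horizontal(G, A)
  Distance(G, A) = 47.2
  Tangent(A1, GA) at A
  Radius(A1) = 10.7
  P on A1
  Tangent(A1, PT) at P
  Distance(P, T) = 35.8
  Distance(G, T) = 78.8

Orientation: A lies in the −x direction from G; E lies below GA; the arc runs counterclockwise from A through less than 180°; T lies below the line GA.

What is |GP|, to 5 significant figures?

58.173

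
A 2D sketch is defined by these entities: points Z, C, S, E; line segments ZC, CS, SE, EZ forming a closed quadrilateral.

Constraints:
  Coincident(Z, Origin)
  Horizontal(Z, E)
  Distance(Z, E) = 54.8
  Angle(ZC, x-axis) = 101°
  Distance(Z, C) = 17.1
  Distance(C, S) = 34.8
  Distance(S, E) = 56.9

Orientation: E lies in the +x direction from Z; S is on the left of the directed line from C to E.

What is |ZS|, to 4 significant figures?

47.65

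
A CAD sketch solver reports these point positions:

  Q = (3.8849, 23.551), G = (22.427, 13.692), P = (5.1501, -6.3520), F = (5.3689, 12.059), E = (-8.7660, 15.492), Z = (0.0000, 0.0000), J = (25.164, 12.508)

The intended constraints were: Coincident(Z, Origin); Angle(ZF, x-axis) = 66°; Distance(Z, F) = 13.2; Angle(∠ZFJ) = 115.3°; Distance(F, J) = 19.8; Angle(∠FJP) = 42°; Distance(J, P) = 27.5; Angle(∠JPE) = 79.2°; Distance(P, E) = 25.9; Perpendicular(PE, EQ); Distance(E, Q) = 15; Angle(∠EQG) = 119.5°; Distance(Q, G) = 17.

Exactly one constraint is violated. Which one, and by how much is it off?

Distance(Q, G) = 17 — off by 4.00.

Z = (0.00, 0.00) ✓; ZF at 66.00° ✓; |ZF| = 13.20 ✓; ∠ZFJ = 115.3° ✓; |FJ| = 19.80 ✓; ∠FJP = 42.00° ✓; |JP| = 27.50 ✓; ∠JPE = 79.20° ✓; |PE| = 25.90 ✓; ∠(PE, EQ) = 90.00° ✓; |EQ| = 15.00 ✓; ∠EQG = 119.5° ✓; |QG| = 21.00 ✗.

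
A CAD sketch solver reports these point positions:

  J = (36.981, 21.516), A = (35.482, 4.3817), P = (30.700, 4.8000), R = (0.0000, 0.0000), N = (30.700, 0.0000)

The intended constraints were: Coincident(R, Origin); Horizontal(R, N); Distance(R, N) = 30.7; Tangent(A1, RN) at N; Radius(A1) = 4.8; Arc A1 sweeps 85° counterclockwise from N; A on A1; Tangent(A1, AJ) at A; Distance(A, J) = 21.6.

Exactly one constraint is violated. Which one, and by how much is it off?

Distance(A, J) = 21.6 — off by 4.40.

R = (0.00, 0.00) ✓; R.y = 0.00, N.y = 0.00 ✓; |RN| = 30.70 ✓; ∠(PN, NR) = 90.00° ✓; |PN| = 4.800 ✓; bearing(P→A) − bearing(P→N) = 85.00° ✓; |PA| = 4.800 ✓; ∠(PA, AJ) = 90.00° ✓; |AJ| = 17.20 ✗.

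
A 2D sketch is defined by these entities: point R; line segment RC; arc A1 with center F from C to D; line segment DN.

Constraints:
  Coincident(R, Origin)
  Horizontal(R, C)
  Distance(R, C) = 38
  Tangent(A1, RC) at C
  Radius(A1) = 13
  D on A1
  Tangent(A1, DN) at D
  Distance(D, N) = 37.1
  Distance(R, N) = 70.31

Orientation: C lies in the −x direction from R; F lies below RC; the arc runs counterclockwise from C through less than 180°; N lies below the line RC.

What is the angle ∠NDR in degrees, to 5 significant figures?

101.43°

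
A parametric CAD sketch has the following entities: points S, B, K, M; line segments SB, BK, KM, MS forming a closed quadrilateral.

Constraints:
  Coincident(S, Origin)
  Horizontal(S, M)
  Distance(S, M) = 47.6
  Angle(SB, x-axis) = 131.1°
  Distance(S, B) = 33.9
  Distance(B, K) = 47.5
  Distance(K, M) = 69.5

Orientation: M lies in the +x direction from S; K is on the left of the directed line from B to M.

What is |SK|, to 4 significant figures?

60.27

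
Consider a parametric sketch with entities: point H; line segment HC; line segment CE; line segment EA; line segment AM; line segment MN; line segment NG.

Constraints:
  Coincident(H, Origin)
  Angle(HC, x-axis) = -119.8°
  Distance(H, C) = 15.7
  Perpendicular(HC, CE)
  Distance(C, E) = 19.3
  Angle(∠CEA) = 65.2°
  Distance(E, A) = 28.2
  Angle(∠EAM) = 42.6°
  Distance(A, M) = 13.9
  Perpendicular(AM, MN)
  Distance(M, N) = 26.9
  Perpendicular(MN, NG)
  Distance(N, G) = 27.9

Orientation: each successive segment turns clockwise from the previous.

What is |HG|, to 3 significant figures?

40.3

H is at the origin; HC runs at -119.8° with length 15.7, so C = (-7.80, -13.6). The perpendicularity gives CE at right angles to HC, so CE runs at 150°; with |CE| = 19.3, E = (-24.6, -4.03). ∠CEA = 65.2° gives EA at 35.4° from the x-axis; with |EA| = 28.2, A = (-1.56, 12.3). ∠EAM = 42.6° gives AM at -102° from the x-axis; with |AM| = 13.9, M = (-4.45, -1.29). AM is perpendicular to MN, so MN runs at 168°; with |MN| = 26.9, N = (-30.8, 4.30). MN is perpendicular to NG, so NG runs at 78.0°; with |NG| = 27.9, G = (-25.0, 31.6). Then |HG| = |G − H| = 40.3.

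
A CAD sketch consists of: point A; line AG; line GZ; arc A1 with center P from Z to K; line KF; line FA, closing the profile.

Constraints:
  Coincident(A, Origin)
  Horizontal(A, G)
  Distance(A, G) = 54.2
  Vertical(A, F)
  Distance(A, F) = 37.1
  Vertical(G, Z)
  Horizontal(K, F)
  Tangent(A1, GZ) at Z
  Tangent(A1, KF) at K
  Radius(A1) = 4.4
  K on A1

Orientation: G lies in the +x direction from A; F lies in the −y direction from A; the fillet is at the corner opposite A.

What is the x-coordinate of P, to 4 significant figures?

49.80

A is at the origin; AG is horizontal with |AG| = 54.2 and G on the +x side, so G = (54.20, 0.000). A and F share the same x with |AF| = 37.1 and F on the −y side, so F = (0.000, -37.10). The virtual corner opposite A is at (54.20, -37.10). Since A1 is tangent to GZ there, PZ ⟂ GZ and since A1 is tangent to KF there, PK ⟂ KF, with radius 4.4, so the center P sits 4.4 in from both sides at P = (49.80, -32.70). So P.x = 49.80.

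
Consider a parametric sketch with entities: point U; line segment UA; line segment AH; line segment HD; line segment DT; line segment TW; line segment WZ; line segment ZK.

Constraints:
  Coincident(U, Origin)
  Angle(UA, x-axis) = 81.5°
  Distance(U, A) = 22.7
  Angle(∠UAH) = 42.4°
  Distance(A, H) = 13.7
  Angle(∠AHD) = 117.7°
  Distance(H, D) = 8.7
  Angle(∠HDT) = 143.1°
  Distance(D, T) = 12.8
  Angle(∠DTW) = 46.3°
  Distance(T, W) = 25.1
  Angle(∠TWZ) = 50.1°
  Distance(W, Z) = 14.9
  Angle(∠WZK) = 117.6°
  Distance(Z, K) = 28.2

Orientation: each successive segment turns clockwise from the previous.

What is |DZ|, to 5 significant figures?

7.0439

∠DTW = 46.3° gives TW at 71.000° from the x-axis; with |TW| = 25.1, W = (3.4013, 21.810). ∠TWZ = 50.1° gives WZ at -58.900° from the x-axis; with |WZ| = 14.9, Z = (11.098, 9.0520). Then |DZ| = |Z − D| = 7.0439.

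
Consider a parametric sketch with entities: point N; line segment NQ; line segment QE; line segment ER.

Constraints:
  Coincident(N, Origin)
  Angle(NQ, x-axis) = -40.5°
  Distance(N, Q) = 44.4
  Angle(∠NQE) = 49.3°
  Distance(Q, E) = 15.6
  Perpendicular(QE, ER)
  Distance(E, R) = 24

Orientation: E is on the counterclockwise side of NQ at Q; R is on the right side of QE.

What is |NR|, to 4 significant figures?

59.19

N is at the origin; NQ runs at -40.5° with length 44.4, so Q = 44.4·(cos -40.5°, sin -40.5°) = (33.76, -28.84). ∠NQE = 49.3°, so QE runs at -40.5° + (180° − 49.3°) = 90.20° from the x-axis; with |QE| = 15.6, E = Q + 15.6·(cos 90.20°, sin 90.20°) = (33.71, -13.24). The perpendicularity gives ER at right angles to QE; with |ER| = 24.0 on the right of QE, R = E + 24.0·(1.000, 0.003491) = (57.71, -13.15). Then |NR| = |R − N| = 59.19.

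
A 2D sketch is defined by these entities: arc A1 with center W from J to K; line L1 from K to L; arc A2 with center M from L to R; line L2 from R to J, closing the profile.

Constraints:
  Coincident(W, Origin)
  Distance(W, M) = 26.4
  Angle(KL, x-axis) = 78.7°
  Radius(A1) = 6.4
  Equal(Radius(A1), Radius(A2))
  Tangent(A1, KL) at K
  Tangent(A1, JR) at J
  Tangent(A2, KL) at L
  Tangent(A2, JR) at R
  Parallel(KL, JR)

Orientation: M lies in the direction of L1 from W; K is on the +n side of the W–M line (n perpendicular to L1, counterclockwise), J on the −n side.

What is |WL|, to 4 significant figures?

27.16

Tangency of A1 to both parallel lines with radius 6.4 puts K and J at W ± 6.4·n: K = (-6.276, 1.254), J = (6.276, -1.254). Equal radii place L and R the same way about M: L = M + 6.4·n = (-1.103, 27.14), R = M − 6.4·n = (11.45, 24.63). Then |WL| = |L − W| = 27.16.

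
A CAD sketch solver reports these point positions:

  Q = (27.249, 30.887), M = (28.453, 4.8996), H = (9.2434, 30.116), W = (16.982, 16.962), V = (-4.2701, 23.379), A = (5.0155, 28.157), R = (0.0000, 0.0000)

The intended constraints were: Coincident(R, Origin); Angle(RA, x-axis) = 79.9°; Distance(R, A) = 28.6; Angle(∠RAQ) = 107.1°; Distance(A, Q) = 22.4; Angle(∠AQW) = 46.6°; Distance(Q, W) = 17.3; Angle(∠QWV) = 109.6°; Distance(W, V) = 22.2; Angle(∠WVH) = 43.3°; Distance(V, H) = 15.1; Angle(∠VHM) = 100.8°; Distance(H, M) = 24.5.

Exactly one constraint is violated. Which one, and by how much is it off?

Distance(H, M) = 24.5 — off by 7.20.

R = (0.00, 0.00) ✓; RA at 79.90° ✓; |RA| = 28.60 ✓; ∠RAQ = 107.1° ✓; |AQ| = 22.40 ✓; ∠AQW = 46.60° ✓; |QW| = 17.30 ✓; ∠QWV = 109.6° ✓; |WV| = 22.20 ✓; ∠WVH = 43.30° ✓; |VH| = 15.10 ✓; ∠VHM = 100.8° ✓; |HM| = 31.70 ✗.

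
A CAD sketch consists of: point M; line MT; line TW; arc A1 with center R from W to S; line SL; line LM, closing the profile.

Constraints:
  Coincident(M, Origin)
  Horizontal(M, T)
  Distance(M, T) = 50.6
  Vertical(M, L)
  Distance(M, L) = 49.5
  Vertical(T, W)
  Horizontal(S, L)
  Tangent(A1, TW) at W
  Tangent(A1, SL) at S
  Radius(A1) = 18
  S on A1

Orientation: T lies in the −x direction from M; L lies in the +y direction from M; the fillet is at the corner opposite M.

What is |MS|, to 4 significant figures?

59.27

The virtual corner opposite M is at (-50.60, 49.50). Since A1 is tangent to TW there, RW ⟂ TW and since A1 is tangent to SL there, RS ⟂ SL, with radius 18.0, so the center R sits 18.0 in from both sides at R = (-32.60, 31.50). That places the tangent points at W = (-50.60, 31.50) on TW and S = (-32.60, 49.50) on SL. Then |MS| = |S − M| = 59.27.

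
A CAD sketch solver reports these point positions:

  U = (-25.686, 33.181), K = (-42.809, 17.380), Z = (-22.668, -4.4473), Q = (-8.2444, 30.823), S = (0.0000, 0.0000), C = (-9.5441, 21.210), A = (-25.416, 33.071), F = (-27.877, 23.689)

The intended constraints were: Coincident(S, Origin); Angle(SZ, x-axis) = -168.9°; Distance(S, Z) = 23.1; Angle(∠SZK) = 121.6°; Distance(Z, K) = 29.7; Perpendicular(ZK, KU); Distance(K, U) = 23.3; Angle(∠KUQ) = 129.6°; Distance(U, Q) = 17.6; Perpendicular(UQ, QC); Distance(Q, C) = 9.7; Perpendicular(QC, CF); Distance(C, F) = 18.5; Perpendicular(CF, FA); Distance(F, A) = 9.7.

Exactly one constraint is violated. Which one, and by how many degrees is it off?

Perpendicular(CF, FA) — off by 7.00°.

S = (0.00, 0.00) ✓; SZ at -168.9° ✓; |SZ| = 23.10 ✓; ∠SZK = 121.6° ✓; |ZK| = 29.70 ✓; ∠(ZK, KU) = 90.00° ✓; |KU| = 23.30 ✓; ∠KUQ = 129.6° ✓; |UQ| = 17.60 ✓; ∠(UQ, QC) = 90.00° ✓; |QC| = 9.700 ✓; ∠(QC, CF) = 90.00° ✓; |CF| = 18.50 ✓; ∠(CF, FA) = 97.00° ✗; |FA| = 9.699 ✓.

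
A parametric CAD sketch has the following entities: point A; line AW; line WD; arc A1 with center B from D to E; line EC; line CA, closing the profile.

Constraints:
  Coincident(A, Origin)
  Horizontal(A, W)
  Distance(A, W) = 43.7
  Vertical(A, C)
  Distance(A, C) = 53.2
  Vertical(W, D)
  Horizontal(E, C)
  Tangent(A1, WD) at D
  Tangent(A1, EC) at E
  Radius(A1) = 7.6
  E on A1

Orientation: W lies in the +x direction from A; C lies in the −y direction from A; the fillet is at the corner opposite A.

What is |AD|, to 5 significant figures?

63.159

A is at the origin; AW is horizontal with |AW| = 43.7 and W on the +x side, so W = (43.700, 0.0000). AC is vertical with |AC| = 53.2 and C on the −y side, so C = (0.0000, -53.200). The virtual corner opposite A is at (43.700, -53.200). Since A1 is tangent to WD there, BD ⟂ WD and tangency of A1 to EC means the radius BE is perpendicular to EC, with radius 7.6, so the center B sits 7.6 in from both sides at B = (36.100, -45.600). That places the tangent points at D = (43.700, -45.600) on WD and E = (36.100, -53.200) on EC. Then |AD| = |D − A| = 63.159.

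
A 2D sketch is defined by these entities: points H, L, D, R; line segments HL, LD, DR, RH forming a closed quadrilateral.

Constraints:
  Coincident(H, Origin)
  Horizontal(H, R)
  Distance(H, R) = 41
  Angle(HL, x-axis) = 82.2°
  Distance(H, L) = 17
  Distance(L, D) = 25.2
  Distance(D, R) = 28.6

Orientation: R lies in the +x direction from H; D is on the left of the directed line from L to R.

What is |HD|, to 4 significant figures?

35.97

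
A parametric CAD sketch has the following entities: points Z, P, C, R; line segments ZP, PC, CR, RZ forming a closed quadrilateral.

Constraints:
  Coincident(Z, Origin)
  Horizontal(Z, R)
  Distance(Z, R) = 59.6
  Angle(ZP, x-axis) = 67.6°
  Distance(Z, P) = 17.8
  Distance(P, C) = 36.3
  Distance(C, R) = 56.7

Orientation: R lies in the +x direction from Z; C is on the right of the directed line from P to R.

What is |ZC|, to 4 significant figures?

20.87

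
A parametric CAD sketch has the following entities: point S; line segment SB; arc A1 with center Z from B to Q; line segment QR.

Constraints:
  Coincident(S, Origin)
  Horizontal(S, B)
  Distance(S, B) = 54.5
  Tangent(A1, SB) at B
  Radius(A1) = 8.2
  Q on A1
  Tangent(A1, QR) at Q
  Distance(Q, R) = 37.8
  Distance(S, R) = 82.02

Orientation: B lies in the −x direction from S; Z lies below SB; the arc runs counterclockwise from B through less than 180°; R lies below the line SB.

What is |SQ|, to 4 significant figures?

62.93

S is at the origin; SB is horizontal with |SB| = 54.5 and B on the −x side, so B = (-54.50, 0.000). Tangency of A1 to SB means the radius ZB is perpendicular to SB, so Z = B + (0, -8.2) = (-54.50, -8.200). Since ZQ ⟂ QR (tangency), |ZR| = √(8.2² + 37.8²) = 38.68 regardless of where Q sits on A1. So R lies on both circle(S, 82.02) and circle(Z, 38.68); the below-SB intersection is R = (-69.25, -43.96). Q is the foot of the tangent from R: Q = (-62.57, -6.752).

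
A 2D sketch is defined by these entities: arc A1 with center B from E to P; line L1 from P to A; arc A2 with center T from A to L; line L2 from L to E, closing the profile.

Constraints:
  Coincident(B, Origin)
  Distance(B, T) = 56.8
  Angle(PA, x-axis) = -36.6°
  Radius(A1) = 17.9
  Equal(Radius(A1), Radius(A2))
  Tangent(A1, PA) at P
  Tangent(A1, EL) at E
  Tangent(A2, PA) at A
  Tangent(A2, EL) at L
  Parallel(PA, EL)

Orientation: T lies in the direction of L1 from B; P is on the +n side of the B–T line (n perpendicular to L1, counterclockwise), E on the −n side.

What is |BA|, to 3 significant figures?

59.6

The slot axis is L1's direction at -36.6°, so u = (cos -36.6°, sin -36.6°) = (0.803, -0.596) and n = (−sin -36.6°, cos -36.6°) = (0.596, 0.803). B is at the origin and T lies 56.8 along u from B, so T = 56.8·u = (45.6, -33.9). Tangency of A1 to both parallel lines with radius 17.9 puts P and E at B ± 17.9·n: P = (10.7, 14.4), E = (-10.7, -14.4). Equal radii place A and L the same way about T: A = T + 17.9·n = (56.3, -19.5), L = T − 17.9·n = (34.9, -48.2). Then |BA| = |A − B| = 59.6.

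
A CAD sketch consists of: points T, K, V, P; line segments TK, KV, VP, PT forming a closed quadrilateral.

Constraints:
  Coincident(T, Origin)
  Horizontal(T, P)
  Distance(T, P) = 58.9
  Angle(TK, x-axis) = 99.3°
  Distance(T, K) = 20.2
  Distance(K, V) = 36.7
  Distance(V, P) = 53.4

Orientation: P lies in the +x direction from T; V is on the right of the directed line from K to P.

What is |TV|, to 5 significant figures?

16.937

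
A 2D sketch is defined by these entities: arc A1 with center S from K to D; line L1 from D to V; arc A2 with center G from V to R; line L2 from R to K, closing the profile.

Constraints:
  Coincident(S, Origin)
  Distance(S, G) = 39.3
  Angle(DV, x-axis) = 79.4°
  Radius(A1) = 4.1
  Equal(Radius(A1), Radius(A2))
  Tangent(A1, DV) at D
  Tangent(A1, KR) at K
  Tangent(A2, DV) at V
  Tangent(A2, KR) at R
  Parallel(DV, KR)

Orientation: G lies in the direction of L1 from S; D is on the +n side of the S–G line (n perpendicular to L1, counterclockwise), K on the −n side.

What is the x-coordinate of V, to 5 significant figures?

3.1993

Tangency of A1 to both parallel lines with radius 4.1 puts D and K at S ± 4.1·n: D = (-4.0300, 0.75420), K = (4.0300, -0.75420). Equal radii place V and R the same way about G: V = G + 4.1·n = (3.1993, 39.384), R = G − 4.1·n = (11.259, 37.875). So V.x = 3.1993.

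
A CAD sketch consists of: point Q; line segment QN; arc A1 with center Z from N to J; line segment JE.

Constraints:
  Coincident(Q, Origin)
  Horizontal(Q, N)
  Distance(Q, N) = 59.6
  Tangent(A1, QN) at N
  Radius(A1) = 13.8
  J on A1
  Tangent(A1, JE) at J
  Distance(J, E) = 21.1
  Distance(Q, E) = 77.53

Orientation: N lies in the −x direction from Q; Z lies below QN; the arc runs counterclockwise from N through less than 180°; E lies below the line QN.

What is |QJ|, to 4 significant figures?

74.97

Checks: |ZJ| = 13.80 ✓; ∠(ZJ, JE) = 90.00° ✓; |JE| = 21.10 ✓; |QE| = 77.53 ✓.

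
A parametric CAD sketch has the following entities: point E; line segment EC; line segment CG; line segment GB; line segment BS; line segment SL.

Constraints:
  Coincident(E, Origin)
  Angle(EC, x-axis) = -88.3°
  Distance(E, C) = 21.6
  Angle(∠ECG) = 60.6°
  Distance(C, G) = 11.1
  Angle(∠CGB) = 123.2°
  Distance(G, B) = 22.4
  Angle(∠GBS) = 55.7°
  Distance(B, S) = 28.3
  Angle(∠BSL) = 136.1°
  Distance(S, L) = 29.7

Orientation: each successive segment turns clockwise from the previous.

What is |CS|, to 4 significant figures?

18.86

E is at the origin; EC runs at -88.3° with length 21.6, so C = (0.6408, -21.59). ∠ECG = 60.6° gives CG at 152.3° from the x-axis; with |CG| = 11.1, G = (-9.187, -16.43). ∠CGB = 123.2° gives GB at 95.50° from the x-axis; with |GB| = 22.4, B = (-11.33, 5.866). ∠GBS = 55.7° gives BS at -28.80° from the x-axis; with |BS| = 28.3, S = (13.47, -7.768). Then |CS| = |S − C| = 18.86.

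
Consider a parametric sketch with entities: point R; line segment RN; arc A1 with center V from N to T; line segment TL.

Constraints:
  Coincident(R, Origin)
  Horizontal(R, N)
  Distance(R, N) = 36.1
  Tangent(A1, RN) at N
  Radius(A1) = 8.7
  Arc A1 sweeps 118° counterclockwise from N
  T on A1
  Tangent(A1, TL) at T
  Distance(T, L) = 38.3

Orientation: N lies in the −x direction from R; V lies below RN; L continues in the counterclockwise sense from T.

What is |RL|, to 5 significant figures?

53.267

R is at the origin; RN is horizontal with |RN| = 36.1 and N on the −x side, so N = (-36.100, 0.0000). A1 meets RN tangentially, so VN is at right angles to RN, so V = N + (0, -8.7) = (-36.100, -8.7000). On A1, N sits at bearing 90° from V; a 118° counterclockwise sweep puts T at bearing 208°, so T = V + 8.7·(cos 208°, sin 208°) = (-43.782, -12.784). A1 meets TL tangentially, so VT is at right angles to TL, so TL runs along (−sin 208°, cos 208°); with |TL| = 38.3, L = (-25.801, -46.601). Then |RL| = |L − R| = 53.267.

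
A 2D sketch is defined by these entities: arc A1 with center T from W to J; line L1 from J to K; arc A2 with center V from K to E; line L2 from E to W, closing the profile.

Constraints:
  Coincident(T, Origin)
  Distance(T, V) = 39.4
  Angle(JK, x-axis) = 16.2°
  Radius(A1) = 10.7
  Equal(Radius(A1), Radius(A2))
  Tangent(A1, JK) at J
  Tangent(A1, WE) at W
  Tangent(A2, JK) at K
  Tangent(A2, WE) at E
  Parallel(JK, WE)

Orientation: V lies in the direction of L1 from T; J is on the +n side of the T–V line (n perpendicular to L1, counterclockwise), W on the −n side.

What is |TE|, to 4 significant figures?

40.83

Tangency of A1 to both parallel lines with radius 10.7 puts J and W at T ± 10.7·n: J = (-2.985, 10.28), W = (2.985, -10.28). Equal radii place K and E the same way about V: K = V + 10.7·n = (34.85, 21.27), E = V − 10.7·n = (40.82, 0.7171). Then |TE| = |E − T| = 40.83.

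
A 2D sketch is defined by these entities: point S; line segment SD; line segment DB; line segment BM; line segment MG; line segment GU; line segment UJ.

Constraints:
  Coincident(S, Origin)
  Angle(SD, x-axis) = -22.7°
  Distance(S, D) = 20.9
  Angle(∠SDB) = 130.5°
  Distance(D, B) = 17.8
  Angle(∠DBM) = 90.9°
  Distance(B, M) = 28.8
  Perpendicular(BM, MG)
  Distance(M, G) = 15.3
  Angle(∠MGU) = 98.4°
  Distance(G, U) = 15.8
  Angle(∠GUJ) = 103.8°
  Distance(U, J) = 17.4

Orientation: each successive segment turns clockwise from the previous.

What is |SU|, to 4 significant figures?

14.19

The perpendicularity gives MG at right angles to BM, so MG runs at 108.7°; with |MG| = 15.3, G = (-7.463, -19.75). ∠MGU = 98.4° gives GU at 27.10° from the x-axis; with |GU| = 15.8, U = (6.603, -12.56). Then |SU| = |U − S| = 14.19.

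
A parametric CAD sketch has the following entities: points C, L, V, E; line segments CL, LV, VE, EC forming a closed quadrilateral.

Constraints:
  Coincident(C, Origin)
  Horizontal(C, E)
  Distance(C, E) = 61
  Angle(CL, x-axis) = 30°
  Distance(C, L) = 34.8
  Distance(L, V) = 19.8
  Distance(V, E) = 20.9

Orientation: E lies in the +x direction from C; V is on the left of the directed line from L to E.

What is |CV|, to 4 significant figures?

52.99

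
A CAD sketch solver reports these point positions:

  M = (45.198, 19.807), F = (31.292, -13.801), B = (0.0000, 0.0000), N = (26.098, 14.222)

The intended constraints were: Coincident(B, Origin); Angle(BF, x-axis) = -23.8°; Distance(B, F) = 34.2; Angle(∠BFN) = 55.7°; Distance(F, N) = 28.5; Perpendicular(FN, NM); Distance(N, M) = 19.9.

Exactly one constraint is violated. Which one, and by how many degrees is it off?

Perpendicular(FN, NM) — off by 5.80°.

B = (0.00, 0.00) ✓; BF at -23.80° ✓; |BF| = 34.20 ✓; ∠BFN = 55.70° ✓; |FN| = 28.50 ✓; ∠(FN, NM) = 84.20° ✗; |NM| = 19.90 ✓.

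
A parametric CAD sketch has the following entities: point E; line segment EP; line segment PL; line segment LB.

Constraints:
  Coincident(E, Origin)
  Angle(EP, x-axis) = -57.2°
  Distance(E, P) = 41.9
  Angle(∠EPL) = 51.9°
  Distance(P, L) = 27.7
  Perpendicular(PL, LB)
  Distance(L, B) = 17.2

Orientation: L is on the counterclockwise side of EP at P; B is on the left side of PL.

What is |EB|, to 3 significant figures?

15.9

∠EPL = 51.9°, so PL runs at -57.2° + (180° − 51.9°) = 70.9° from the x-axis; with |PL| = 27.7, L = P + 27.7·(cos 70.9°, sin 70.9°) = (31.8, -9.04). The perpendicularity gives LB at right angles to PL; with |LB| = 17.2 on the left of PL, B = L + 17.2·(-0.945, 0.327) = (15.5, -3.42). Then |EB| = |B − E| = 15.9.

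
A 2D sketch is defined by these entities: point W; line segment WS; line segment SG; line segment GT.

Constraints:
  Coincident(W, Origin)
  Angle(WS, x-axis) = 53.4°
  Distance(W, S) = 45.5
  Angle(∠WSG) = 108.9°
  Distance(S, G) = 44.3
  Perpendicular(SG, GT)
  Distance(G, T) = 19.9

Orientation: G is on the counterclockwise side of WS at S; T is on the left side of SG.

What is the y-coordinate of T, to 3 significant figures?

61.8

∠WSG = 108.9°, so SG runs at 53.4° + (180° − 108.9°) = 124° from the x-axis; with |SG| = 44.3, G = S + 44.3·(cos 124°, sin 124°) = (2.04, 73.0). SG ⟂ GT; with |GT| = 19.9 on the left of SG, T = G + 19.9·(-0.824, -0.566) = (-14.4, 61.8). So T.y = 61.8.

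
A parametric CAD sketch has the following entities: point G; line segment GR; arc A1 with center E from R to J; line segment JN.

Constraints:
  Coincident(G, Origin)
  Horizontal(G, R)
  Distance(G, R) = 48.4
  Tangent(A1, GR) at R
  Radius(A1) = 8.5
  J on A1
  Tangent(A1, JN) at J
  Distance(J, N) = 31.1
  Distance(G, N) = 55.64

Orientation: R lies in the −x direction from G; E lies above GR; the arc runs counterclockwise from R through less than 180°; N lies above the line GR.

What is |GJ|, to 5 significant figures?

40.761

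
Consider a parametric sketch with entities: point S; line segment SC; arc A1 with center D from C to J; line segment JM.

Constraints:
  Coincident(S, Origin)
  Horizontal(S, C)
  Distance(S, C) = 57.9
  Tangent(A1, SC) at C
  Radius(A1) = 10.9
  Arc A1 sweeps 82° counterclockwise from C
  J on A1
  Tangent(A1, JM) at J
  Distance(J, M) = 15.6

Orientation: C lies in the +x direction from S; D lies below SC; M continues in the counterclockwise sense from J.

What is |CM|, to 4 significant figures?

28.01

On A1, C sits at bearing 90° from D; an 82° counterclockwise sweep puts J at bearing 172°, so J = D + 10.9·(cos 172°, sin 172°) = (47.11, -9.383). The tangent condition forces DJ to be normal to JM, so JM runs along (−sin 172°, cos 172°); with |JM| = 15.6, M = (44.93, -24.83). Then |CM| = |M − C| = 28.01.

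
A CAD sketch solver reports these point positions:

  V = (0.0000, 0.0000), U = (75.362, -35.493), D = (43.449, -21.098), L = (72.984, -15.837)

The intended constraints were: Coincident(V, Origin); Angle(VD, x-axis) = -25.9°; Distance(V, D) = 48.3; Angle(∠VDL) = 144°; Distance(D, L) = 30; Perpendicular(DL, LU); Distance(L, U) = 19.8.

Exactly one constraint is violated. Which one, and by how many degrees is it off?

Perpendicular(DL, LU) — off by 3.20°.

V = (0.00, 0.00) ✓; VD at -25.90° ✓; |VD| = 48.30 ✓; ∠VDL = 144.0° ✓; |DL| = 30.00 ✓; ∠(DL, LU) = 93.20° ✗; |LU| = 19.80 ✓.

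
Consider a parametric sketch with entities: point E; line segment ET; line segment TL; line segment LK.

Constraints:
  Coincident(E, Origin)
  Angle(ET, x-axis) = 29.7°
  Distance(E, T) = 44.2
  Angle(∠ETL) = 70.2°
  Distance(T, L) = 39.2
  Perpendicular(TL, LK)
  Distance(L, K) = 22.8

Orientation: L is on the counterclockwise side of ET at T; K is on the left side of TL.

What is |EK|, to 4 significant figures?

30.66

E is at the origin; ET runs at 29.7° with length 44.2, so T = 44.2·(cos 29.7°, sin 29.7°) = (38.39, 21.90). ∠ETL = 70.2°, so TL runs at 29.7° + (180° − 70.2°) = 139.5° from the x-axis; with |TL| = 39.2, L = T + 39.2·(cos 139.5°, sin 139.5°) = (8.586, 47.36). TL is perpendicular to LK; with |LK| = 22.8 on the left of TL, K = L + 22.8·(-0.6494, -0.7604) = (-6.222, 30.02). Then |EK| = |K − E| = 30.66.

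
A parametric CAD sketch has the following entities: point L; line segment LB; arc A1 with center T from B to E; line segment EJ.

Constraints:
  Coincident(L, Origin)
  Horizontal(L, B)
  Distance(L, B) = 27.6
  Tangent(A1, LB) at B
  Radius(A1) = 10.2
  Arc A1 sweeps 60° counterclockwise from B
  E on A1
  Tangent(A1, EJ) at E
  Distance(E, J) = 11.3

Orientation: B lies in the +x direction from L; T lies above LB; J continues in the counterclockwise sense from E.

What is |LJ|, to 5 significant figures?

44.639

L is at the origin; LB is horizontal with |LB| = 27.6 and B on the +x side, so B = (27.600, 0.0000). Tangency of A1 to LB means the radius TB is perpendicular to LB, so T = B + (0, 10.2) = (27.600, 10.200). On A1, B sits at bearing -90° from T; a 60° counterclockwise sweep puts E at bearing -30°, so E = T + 10.2·(cos -30°, sin -30°) = (36.433, 5.1000). Tangency of A1 to EJ means the radius TE is perpendicular to EJ, so EJ runs along (−sin -30°, cos -30°); with |EJ| = 11.3, J = (42.083, 14.886). Then |LJ| = |J − L| = 44.639.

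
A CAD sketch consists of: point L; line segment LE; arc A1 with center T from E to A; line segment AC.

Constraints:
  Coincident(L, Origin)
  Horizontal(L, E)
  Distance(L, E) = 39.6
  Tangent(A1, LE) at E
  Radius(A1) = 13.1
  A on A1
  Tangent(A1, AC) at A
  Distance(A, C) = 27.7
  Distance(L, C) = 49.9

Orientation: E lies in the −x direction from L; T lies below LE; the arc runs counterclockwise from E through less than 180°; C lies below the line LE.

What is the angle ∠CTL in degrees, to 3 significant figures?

85.8°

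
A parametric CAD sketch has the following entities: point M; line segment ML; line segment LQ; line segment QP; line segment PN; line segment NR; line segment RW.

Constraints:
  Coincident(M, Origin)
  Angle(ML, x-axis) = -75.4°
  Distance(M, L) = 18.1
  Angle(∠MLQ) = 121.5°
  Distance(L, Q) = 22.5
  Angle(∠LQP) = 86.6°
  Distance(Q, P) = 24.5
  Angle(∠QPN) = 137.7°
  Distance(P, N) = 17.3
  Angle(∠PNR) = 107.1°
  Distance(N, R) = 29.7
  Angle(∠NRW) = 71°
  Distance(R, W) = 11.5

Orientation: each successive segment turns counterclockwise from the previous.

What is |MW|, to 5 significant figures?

1.0191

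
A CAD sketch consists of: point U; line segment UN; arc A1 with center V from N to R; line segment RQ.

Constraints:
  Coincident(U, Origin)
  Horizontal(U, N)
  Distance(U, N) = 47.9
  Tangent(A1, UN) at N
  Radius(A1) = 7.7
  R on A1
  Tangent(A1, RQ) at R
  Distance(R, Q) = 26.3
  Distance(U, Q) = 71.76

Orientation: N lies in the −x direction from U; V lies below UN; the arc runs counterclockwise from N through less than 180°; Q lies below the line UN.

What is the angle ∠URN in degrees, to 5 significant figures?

27.939°

Checks: |VN| = 7.700 ✓; |VR| = 7.700 ✓; ∠(VR, RQ) = 90.00° ✓; |RQ| = 26.30 ✓; |UQ| = 71.76 ✓.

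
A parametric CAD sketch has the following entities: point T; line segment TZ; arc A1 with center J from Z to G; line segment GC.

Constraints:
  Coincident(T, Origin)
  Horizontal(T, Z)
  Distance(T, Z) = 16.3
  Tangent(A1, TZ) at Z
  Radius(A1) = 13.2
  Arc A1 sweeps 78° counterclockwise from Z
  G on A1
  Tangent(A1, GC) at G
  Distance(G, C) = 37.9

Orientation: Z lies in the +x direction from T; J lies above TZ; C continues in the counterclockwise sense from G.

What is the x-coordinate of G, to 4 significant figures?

29.21

T is at the origin; T and Z share the same y with |TZ| = 16.3 and Z on the +x side, so Z = (16.30, 0.000). Tangency of A1 to TZ means the radius JZ is perpendicular to TZ, so J = Z + (0, 13.2) = (16.30, 13.20). On A1, Z sits at bearing -90° from J; a 78° counterclockwise sweep puts G at bearing -12°, so G = J + 13.2·(cos -12°, sin -12°) = (29.21, 10.46). So G.x = 29.21.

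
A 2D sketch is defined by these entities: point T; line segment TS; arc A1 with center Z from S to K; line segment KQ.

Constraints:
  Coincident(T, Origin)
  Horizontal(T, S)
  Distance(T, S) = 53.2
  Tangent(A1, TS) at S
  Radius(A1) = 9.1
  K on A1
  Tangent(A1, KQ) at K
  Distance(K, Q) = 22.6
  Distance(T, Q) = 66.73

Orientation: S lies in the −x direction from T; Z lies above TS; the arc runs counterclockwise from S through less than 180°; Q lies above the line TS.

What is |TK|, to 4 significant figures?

47.73

Checks: |ZK| = 9.100 ✓; ∠(ZK, KQ) = 90.00° ✓; |KQ| = 22.60 ✓; |TQ| = 66.73 ✓.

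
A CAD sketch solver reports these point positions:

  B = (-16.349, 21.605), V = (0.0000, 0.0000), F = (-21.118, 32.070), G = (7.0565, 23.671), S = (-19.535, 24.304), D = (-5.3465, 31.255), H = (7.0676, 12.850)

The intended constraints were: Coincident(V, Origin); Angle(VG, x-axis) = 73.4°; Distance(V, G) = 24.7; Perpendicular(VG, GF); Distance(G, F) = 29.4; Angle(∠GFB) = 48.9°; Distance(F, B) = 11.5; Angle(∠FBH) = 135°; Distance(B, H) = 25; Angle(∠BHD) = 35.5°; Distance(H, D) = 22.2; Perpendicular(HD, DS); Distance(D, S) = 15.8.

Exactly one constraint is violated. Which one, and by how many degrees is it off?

Perpendicular(HD, DS) — off by 7.90°.

V = (0.00, 0.00) ✓; VG at 73.40° ✓; |VG| = 24.70 ✓; ∠(VG, GF) = 90.00° ✓; |GF| = 29.40 ✓; ∠GFB = 48.90° ✓; |FB| = 11.50 ✓; ∠FBH = 135.0° ✓; |BH| = 25.00 ✓; ∠BHD = 35.50° ✓; |HD| = 22.20 ✓; ∠(HD, DS) = 82.10° ✗; |DS| = 15.80 ✓.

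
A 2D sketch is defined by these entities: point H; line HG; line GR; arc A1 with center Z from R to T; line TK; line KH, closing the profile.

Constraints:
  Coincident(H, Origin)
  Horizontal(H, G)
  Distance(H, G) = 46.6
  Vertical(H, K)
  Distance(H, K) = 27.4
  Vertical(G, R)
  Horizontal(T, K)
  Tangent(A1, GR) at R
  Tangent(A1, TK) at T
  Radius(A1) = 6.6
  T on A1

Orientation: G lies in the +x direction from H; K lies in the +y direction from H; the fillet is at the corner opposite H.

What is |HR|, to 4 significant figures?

51.03

H is at the origin; H and G share the same y with |HG| = 46.6 and G on the +x side, so G = (46.60, 0.000). H and K share the same x with |HK| = 27.4 and K on the +y side, so K = (0.000, 27.40). The virtual corner opposite H is at (46.60, 27.40). A1 meets GR tangentially, so ZR is at right angles to GR and the tangent condition forces ZT to be normal to TK, with radius 6.6, so the center Z sits 6.6 in from both sides at Z = (40.00, 20.80). That places the tangent points at R = (46.60, 20.80) on GR and T = (40.00, 27.40) on TK. Then |HR| = |R − H| = 51.03.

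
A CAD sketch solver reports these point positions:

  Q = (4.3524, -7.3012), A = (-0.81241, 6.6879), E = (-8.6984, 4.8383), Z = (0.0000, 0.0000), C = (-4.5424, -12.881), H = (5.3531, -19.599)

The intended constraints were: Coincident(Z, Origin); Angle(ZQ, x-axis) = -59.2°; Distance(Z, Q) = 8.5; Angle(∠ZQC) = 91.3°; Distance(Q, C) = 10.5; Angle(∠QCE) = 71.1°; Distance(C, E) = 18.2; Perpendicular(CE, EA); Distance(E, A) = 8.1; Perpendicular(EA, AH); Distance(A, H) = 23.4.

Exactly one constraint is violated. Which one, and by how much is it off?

Distance(A, H) = 23.4 — off by 3.60.

Z = (0.00, 0.00) ✓; ZQ at -59.20° ✓; |ZQ| = 8.500 ✓; ∠ZQC = 91.30° ✓; |QC| = 10.50 ✓; ∠QCE = 71.10° ✓; |CE| = 18.20 ✓; ∠(CE, EA) = 90.00° ✓; |EA| = 8.100 ✓; ∠(EA, AH) = 90.00° ✓; |AH| = 27.00 ✗.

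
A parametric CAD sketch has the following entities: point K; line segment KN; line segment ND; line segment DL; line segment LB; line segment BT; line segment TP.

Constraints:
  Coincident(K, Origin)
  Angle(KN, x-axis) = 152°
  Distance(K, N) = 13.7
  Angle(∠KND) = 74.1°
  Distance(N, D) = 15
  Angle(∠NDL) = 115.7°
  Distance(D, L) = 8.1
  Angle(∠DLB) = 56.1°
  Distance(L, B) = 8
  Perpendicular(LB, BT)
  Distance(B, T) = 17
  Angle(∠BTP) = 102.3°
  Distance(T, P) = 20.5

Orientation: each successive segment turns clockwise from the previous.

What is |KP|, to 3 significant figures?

39.0

K is at the origin; KN runs at 152.0° with length 13.7, so N = (-12.1, 6.43). ∠KND = 74.1° gives ND at 46.1° from the x-axis; with |ND| = 15.0, D = (-1.70, 17.2). ∠NDL = 115.7° gives DL at -18.2° from the x-axis; with |DL| = 8.1, L = (6.00, 14.7). ∠DLB = 56.1° gives LB at -142° from the x-axis; with |LB| = 8.0, B = (-0.313, 9.80). LB ⟂ BT, so BT runs at 128°; with |BT| = 17.0, T = (-10.8, 23.2). ∠BTP = 102.3° gives TP at 50.2° from the x-axis; with |TP| = 20.5, P = (2.37, 39.0). Then |KP| = |P − K| = 39.0.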